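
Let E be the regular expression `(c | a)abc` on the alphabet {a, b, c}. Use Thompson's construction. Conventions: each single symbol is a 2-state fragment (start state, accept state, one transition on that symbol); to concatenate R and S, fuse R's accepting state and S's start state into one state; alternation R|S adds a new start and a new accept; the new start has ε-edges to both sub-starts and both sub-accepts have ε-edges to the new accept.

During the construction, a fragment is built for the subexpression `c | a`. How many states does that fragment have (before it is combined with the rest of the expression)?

6

Fragment for `c | a`:
Each of the 2 symbol leaves contributes a 2-state fragment.
  c | a — 6 states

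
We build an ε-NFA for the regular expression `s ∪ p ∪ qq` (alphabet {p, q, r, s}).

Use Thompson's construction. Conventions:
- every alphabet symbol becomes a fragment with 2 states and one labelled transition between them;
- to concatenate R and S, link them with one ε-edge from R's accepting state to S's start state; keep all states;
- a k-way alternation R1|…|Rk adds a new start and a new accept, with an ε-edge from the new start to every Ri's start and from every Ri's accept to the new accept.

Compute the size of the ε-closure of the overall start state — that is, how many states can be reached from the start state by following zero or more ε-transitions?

4

Work bottom-up. For each fragment F, track |ε-closure(F.start)| and whether F's accept lies in that closure (i.e. whether F accepts ε). A single-symbol fragment has closure size 1 and does not accept ε.
  qq → same as the first factor's closure: C = 1
  s ∪ p ∪ qq → new start ε-reaches every alternative's start; none of them accept ε, so the new accept is not reached: C = 1 + 1 + 1 + 1 = 4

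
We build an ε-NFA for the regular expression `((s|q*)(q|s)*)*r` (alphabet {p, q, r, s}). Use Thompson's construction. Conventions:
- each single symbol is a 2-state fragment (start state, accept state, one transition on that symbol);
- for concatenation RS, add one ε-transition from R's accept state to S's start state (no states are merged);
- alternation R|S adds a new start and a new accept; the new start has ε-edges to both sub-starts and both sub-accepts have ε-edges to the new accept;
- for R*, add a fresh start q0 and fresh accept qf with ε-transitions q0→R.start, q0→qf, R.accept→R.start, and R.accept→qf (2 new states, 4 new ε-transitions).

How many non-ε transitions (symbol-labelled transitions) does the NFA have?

5

Per subexpression:
Each of the 5 symbol leaves contributes exactly 1 symbol transition.
  q* → 1 symbol transition
  s|q* → 2 symbol transitions
  q|s → 2 symbol transitions
  (q|s)* → 2 symbol transitions
  (s|q*)(q|s)* → 4 symbol transitions
  ((s|q*)(q|s)*)* → 4 symbol transitions
  ((s|q*)(q|s)*)*r → 5 symbol transitions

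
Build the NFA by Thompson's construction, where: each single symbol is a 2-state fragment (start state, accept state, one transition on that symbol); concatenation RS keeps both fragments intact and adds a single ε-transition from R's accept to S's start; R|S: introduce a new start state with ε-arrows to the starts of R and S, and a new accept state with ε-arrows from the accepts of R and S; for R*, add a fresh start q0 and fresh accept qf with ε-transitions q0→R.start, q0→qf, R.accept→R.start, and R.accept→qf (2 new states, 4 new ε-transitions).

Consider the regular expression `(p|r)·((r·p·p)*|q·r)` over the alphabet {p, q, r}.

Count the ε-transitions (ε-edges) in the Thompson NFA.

16

By structural recursion:
Each of the 7 symbol leaves contributes 0 ε-transitions.
  p|r = 4 ε-transitions
  r·p·p = 2 ε-transitions
  (r·p·p)* = 6 ε-transitions
  q·r = 1 ε-transition
  (r·p·p)*|q·r = 11 ε-transitions
  (p|r)·((r·p·p)*|q·r) = 16 ε-transitions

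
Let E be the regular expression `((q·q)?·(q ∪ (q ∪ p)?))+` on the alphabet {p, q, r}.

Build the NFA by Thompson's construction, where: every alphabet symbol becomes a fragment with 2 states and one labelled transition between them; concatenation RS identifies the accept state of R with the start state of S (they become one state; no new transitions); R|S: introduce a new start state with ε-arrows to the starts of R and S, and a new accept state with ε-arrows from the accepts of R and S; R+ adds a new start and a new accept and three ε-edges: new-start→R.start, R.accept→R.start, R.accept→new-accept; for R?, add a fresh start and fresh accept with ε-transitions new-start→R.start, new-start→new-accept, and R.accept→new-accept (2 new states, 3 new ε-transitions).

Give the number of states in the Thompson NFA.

By structural recursion:
Each of the 5 symbol leaves contributes a 2-state fragment.
  q·q : 3 states
  (q·q)? : 5 states
  q ∪ p : 6 states
  (q ∪ p)? : 8 states
  q ∪ (q ∪ p)? : 12 states
  (q·q)?·(q ∪ (q ∪ p)?) : 16 states
  ((q·q)?·(q ∪ (q ∪ p)?))+ : 18 states

18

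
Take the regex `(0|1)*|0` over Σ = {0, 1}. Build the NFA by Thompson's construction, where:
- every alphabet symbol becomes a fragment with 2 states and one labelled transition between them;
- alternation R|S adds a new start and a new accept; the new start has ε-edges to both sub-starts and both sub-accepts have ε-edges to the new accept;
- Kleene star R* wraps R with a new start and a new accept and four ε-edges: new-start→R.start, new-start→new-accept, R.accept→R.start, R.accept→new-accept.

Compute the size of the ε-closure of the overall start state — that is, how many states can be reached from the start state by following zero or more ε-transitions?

Let C(F) = |ε-closure(F.start)| within fragment F, and note whether F accepts ε. Symbol fragments have C = 1 and do not accept ε. Then:
  0|1 : |ε-closure| = 1 + 1 + 1 = 3 (the new accept is not ε-reachable since no branch accepts ε)
  (0|1)* : the star's fresh start ε-reaches both the body's start and the fresh accept: |ε-closure| = 2 + 3 = 5
  (0|1)*|0 : new start ε-reaches every alternative's start; at least one alternative accepts ε, so the union's new accept is reached too: |ε-closure| = 1 + 5 + 1 + 1 = 8

8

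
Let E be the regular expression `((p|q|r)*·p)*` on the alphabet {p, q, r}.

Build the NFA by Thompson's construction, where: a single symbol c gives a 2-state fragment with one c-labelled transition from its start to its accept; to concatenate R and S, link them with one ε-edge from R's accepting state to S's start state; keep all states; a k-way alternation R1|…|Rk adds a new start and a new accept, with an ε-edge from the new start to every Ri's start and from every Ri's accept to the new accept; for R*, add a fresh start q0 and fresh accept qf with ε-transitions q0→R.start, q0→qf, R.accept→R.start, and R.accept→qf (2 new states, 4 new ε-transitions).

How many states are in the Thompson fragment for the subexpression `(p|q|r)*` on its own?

10

Fragment for `(p|q|r)*`:
Each of the 3 symbol leaves contributes a 2-state fragment.
  p|q|r → 8 states
  (p|q|r)* → 10 states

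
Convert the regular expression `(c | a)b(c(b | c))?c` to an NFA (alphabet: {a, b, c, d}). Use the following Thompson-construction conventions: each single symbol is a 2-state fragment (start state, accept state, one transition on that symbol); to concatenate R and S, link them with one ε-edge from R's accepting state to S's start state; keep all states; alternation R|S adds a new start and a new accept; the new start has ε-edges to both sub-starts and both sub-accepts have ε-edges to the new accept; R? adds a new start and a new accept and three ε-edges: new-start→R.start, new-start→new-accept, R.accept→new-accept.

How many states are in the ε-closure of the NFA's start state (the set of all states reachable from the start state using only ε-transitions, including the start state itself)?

Let C(F) = |ε-closure(F.start)| within fragment F, and note whether F accepts ε. Symbol fragments have C = 1 and do not accept ε. Then:
  c | a : |closure| = 1 + 1 + 1 = 3 (the new accept is not ε-reachable since no branch accepts ε)
  b | c : new start ε-reaches every alternative's start; none of them accept ε, so the new accept is not reached: |closure| = 1 + 1 + 1 = 3
  c(b | c) : same as the first factor's closure: |closure| = 1
  (c(b | c))? : |closure| = 1 (new start) + 1 (body) + 1 (new accept, via ε) = 3
  (c | a)b(c(b | c))?c : |closure| equals the left operand's closure size = 3 (its accept is not ε-reachable, so the closure stops there)

3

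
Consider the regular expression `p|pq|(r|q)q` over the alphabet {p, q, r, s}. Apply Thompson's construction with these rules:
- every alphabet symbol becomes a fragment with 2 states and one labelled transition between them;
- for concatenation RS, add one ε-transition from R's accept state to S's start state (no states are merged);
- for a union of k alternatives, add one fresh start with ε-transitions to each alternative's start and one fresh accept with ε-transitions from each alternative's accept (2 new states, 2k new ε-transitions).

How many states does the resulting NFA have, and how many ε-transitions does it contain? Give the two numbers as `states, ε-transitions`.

Bottom-up over the parse tree:
Each of the 6 symbol leaves contributes 2 states and 0 ε-transitions.
  pq → 4 states, 1 ε-transition
  r|q → 6 states, 4 ε-transitions
  (r|q)q → 8 states, 5 ε-transitions
  p|pq|(r|q)q → 16 states, 12 ε-transitions

16, 12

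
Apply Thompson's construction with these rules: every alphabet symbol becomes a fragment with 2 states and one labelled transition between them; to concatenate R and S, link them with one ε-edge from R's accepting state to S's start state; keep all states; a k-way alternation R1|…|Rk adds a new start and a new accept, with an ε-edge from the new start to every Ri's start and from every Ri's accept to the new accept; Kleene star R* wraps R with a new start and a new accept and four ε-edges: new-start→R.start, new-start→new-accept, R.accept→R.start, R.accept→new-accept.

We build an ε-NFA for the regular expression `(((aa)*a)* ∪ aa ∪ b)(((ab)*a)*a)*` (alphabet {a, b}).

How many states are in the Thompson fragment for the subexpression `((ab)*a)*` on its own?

Fragment for `((ab)*a)*`:
Each of the 3 symbol leaves contributes a 2-state fragment.
  ab = 4 states
  (ab)* = 6 states
  (ab)*a = 8 states
  ((ab)*a)* = 10 states

10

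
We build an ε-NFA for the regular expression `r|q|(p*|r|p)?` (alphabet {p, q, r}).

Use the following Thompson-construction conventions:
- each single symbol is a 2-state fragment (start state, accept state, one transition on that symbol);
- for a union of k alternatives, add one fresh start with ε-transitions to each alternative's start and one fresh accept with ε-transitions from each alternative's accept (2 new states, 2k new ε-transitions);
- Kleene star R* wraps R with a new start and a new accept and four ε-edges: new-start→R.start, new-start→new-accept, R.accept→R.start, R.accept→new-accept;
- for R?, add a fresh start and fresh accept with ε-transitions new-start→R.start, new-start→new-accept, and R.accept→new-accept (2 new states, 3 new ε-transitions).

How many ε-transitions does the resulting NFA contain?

Recursing over subexpressions:
Each of the 5 symbol leaves contributes 0 ε-transitions.
  p* — 4 ε-transitions
  p*|r|p — 10 ε-transitions
  (p*|r|p)? — 13 ε-transitions
  r|q|(p*|r|p)? — 19 ε-transitions

19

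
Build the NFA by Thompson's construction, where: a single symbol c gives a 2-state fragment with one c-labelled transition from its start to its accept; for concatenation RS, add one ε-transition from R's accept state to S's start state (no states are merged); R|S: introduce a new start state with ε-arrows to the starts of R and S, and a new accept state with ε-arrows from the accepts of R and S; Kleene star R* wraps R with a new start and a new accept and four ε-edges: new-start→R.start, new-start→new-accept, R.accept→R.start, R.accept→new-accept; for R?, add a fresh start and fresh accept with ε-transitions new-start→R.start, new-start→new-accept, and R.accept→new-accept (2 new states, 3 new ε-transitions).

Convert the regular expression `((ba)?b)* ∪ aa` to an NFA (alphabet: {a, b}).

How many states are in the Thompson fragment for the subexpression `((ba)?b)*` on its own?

10

Fragment for `((ba)?b)*`:
Each of the 3 symbol leaves contributes a 2-state fragment.
  ba — 4 states
  (ba)? — 6 states
  (ba)?b — 8 states
  ((ba)?b)* — 10 states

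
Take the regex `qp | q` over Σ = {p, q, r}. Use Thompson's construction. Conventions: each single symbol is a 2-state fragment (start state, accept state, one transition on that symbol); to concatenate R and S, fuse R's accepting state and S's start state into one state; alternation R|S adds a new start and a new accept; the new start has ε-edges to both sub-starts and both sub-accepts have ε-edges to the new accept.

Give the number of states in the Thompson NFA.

7

Per subexpression:
Each of the 3 symbol leaves contributes a 2-state fragment.
  qp = 3 states
  qp | q = 7 states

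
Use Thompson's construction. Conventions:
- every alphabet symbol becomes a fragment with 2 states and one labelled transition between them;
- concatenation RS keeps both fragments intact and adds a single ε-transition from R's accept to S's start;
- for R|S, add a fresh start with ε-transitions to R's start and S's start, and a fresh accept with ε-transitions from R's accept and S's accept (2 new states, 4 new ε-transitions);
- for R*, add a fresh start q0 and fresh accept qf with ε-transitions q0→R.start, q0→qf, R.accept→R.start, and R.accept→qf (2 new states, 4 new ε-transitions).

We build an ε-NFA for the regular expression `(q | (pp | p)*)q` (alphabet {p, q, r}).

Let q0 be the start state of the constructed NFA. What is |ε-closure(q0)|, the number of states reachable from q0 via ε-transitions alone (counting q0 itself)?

Let C(F) = |ε-closure(F.start)| within fragment F, and note whether F accepts ε. Symbol fragments have C = 1 and do not accept ε. Then:
  pp → |ε-closure| equals the left operand's closure size = 1 (its accept is not ε-reachable, so the closure stops there)
  pp | p → new start ε-reaches every alternative's start; none of them accept ε, so the new accept is not reached: |ε-closure| = 1 + 1 + 1 = 3
  (pp | p)* → new start has ε-edges to the inner start and to the new accept, so |ε-closure| = 2 + 3 = 5
  q | (pp | p)* → new start ε-reaches every alternative's start; at least one alternative accepts ε, so the union's new accept is reached too: |ε-closure| = 1 + 1 + 5 + 1 = 8
  (q | (pp | p)*)q → |ε-closure| = 8 + 1 = 9 (closure spills across the concat boundary because the left factor accepts ε)

9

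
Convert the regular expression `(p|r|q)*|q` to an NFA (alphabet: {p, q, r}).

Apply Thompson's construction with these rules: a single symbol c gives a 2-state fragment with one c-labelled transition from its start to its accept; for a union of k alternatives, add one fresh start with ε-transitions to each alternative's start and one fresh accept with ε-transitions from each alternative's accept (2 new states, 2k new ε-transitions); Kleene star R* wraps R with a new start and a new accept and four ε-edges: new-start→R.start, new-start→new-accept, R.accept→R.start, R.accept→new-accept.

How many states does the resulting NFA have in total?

Building bottom-up:
Each of the 4 symbol leaves contributes a 2-state fragment.
  p|r|q : 8 states
  (p|r|q)* : 10 states
  (p|r|q)*|q : 14 states

14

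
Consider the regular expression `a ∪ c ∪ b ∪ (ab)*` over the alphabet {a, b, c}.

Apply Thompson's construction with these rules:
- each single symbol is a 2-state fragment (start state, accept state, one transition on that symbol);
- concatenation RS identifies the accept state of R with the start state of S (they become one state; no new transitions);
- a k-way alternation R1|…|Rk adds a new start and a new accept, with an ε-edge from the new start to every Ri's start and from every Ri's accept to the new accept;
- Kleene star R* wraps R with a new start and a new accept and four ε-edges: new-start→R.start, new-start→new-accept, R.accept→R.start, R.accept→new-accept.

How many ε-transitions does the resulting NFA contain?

Per subexpression:
Each of the 5 symbol leaves contributes 0 ε-transitions.
  ab — 0 ε-transitions
  (ab)* — 4 ε-transitions
  a ∪ c ∪ b ∪ (ab)* — 12 ε-transitions

12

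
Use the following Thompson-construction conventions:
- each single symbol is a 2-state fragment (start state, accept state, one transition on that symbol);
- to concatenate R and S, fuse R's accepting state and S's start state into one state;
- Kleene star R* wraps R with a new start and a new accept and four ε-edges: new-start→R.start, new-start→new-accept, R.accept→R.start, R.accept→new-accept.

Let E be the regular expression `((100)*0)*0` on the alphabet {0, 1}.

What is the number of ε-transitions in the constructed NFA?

Bottom-up over the parse tree:
Each of the 5 symbol leaves contributes 0 ε-transitions.
  100 : 0 ε-transitions
  (100)* : 4 ε-transitions
  (100)*0 : 4 ε-transitions
  ((100)*0)* : 8 ε-transitions
  ((100)*0)*0 : 8 ε-transitions

8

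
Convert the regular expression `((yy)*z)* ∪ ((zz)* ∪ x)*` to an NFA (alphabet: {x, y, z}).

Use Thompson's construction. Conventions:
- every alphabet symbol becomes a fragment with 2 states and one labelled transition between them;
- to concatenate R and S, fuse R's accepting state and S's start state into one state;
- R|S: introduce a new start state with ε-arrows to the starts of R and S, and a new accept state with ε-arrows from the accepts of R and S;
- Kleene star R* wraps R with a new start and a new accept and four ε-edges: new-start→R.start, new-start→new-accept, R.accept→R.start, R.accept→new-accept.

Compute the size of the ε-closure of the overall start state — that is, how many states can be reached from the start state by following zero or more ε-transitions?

15

Compute the ε-closure size of each fragment's start state recursively; a symbol fragment's start has no outgoing ε-edge, so its closure is just itself (size 1).
  yy — same as the first factor's closure: |ε-closure| = 1
  (yy)* — the star's fresh start ε-reaches both the body's start and the fresh accept: |ε-closure| = 2 + 1 = 3
  (yy)*z — |ε-closure| = 3 + (1−1) = 3 (closure spills across the concat boundary because the left factor accepts ε)
  ((yy)*z)* — new start has ε-edges to the inner start and to the new accept, so |ε-closure| = 2 + 3 = 5
  zz — same as the first factor's closure: |ε-closure| = 1
  (zz)* — |ε-closure| = 1 (new start) + 1 (body) + 1 (new accept) = 3
  (zz)* ∪ x — |ε-closure| = 1 (new start) + (3 + 1) + 1 (new accept, since some branch ε-reaches its own accept) = 6
  ((zz)* ∪ x)* — the star's fresh start ε-reaches both the body's start and the fresh accept: |ε-closure| = 2 + 6 = 8
  ((yy)*z)* ∪ ((zz)* ∪ x)* — new start ε-reaches every alternative's start; at least one alternative accepts ε, so the union's new accept is reached too: |ε-closure| = 1 + 5 + 8 + 1 = 15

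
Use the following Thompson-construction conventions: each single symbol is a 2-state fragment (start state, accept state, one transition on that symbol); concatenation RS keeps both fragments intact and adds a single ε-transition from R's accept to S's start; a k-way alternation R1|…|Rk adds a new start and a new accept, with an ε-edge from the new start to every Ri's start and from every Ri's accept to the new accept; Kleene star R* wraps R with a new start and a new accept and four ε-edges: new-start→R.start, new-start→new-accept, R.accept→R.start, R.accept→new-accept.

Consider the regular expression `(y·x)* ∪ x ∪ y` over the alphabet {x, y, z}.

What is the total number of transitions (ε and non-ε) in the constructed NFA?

Bottom-up over the parse tree:
Each of the 4 symbol leaves contributes 1 transition (1 symbol, 0 ε).
  y·x = 3 transitions (2 symbol, 1 ε)
  (y·x)* = 7 transitions (2 symbol, 5 ε)
  (y·x)* ∪ x ∪ y = 15 transitions (4 symbol, 11 ε)

15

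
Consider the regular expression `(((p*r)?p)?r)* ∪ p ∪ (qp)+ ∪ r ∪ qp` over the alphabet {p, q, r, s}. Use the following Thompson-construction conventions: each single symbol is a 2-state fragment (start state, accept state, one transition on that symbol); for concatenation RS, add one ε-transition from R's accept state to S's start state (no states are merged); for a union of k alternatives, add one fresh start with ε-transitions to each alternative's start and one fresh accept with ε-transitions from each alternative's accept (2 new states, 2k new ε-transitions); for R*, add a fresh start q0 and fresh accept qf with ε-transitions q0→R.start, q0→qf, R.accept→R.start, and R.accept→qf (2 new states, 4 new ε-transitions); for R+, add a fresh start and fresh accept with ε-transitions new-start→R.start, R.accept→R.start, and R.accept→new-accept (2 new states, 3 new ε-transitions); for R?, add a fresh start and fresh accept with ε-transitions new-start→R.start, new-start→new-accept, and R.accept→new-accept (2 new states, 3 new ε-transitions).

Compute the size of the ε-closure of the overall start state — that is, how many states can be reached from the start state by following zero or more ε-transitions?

Compute the ε-closure size of each fragment's start state recursively; a symbol fragment's start has no outgoing ε-edge, so its closure is just itself (size 1).
  p* — new start has ε-edges to the inner start and to the new accept, so |closure| = 2 + 1 = 3
  p*r — |closure| = 3 + 1 = 4 (closure spills across the concat boundary because the left factor accepts ε)
  (p*r)? — |closure| = 1 (new start) + 4 (body) + 1 (new accept, via ε) = 6
  (p*r)?p — the left operand accepts ε, so the closure extends into the next operand (via the concat ε-link); |closure| = 6 + 1 = 7
  ((p*r)?p)? — |closure| = 1 (new start) + 7 (body) + 1 (new accept, via ε) = 9
  ((p*r)?p)?r — |closure| = 9 + 1 = 10 (closure spills across the concat boundary because the left factor accepts ε)
  (((p*r)?p)?r)* — new start has ε-edges to the inner start and to the new accept, so |closure| = 2 + 10 = 12
  qp — same as the first factor's closure: |closure| = 1
  (qp)+ — new start ε-reaches only the body's start; the new accept needs a symbol first: |closure| = 1 + 1 = 2
  qp — |closure| equals the left operand's closure size = 1 (its accept is not ε-reachable, so the closure stops there)
  (((p*r)?p)?r)* ∪ p ∪ (qp)+ ∪ r ∪ qp — new start ε-reaches every alternative's start; at least one alternative accepts ε, so the union's new accept is reached too: |closure| = 1 + 12 + 1 + 2 + 1 + 1 + 1 = 19

19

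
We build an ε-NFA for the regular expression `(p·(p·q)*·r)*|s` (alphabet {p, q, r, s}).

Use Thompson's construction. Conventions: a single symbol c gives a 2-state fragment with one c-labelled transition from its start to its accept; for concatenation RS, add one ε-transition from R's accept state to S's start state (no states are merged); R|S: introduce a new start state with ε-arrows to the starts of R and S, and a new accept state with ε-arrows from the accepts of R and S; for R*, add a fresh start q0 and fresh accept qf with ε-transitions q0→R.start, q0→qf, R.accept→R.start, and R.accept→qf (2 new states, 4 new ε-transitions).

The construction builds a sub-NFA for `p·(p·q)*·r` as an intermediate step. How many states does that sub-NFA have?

10

Fragment for `p·(p·q)*·r`:
Each of the 4 symbol leaves contributes a 2-state fragment.
  p·q → 4 states
  (p·q)* → 6 states
  p·(p·q)*·r → 10 states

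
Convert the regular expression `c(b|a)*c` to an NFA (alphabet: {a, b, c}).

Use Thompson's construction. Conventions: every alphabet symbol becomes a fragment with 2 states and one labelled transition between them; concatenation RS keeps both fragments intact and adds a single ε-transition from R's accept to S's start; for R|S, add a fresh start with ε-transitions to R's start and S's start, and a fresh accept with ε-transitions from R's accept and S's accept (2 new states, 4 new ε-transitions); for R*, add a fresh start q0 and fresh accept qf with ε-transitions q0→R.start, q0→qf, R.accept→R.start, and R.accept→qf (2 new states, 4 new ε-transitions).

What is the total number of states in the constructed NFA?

12

Building bottom-up:
Each of the 4 symbol leaves contributes a 2-state fragment.
  b|a → 6 states
  (b|a)* → 8 states
  c(b|a)*c → 12 states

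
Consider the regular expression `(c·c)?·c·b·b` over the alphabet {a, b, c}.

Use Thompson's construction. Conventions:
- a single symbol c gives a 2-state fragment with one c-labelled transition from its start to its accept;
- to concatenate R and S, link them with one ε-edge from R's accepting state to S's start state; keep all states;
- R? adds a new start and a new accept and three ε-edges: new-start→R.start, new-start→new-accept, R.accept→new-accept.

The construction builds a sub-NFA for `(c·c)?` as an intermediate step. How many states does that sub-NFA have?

6

Fragment for `(c·c)?`:
Each of the 2 symbol leaves contributes a 2-state fragment.
  c·c → 4 states
  (c·c)? → 6 states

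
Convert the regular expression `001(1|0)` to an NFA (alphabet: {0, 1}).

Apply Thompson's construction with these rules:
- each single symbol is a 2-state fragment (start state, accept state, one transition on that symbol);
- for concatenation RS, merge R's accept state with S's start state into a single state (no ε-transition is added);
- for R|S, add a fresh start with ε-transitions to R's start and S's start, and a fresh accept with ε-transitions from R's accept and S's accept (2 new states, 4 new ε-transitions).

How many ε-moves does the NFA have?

By structural recursion:
Each of the 5 symbol leaves contributes 0 ε-transitions.
  1|0 : 4 ε-transitions
  001(1|0) : 4 ε-transitions

4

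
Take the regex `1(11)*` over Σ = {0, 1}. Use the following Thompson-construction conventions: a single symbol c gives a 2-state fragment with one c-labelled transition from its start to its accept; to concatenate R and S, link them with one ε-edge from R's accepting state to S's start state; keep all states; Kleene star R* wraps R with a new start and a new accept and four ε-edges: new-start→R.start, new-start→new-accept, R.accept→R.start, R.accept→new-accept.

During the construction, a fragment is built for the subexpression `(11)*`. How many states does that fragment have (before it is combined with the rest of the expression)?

6

Fragment for `(11)*`:
Each of the 2 symbol leaves contributes a 2-state fragment.
  11 → 4 states
  (11)* → 6 states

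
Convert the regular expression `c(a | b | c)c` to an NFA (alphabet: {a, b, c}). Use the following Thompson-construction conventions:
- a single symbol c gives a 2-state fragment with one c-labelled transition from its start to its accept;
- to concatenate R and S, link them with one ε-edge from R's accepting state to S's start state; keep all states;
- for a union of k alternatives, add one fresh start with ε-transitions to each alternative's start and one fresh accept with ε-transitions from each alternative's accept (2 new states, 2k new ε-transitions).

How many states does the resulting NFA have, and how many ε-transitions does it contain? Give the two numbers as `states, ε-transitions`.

12, 8

Recursing over subexpressions:
Each of the 5 symbol leaves contributes 2 states and 0 ε-transitions.
  a | b | c — 8 states, 6 ε-transitions
  c(a | b | c)c — 12 states, 8 ε-transitions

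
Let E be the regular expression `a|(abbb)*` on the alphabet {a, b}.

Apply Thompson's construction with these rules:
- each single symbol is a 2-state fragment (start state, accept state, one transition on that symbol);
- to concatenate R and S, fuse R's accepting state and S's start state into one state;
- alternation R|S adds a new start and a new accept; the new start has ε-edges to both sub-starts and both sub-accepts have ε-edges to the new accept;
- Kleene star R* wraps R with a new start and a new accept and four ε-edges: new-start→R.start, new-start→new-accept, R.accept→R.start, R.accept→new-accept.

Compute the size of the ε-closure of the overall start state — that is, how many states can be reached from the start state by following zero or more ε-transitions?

6

Compute the ε-closure size of each fragment's start state recursively; a symbol fragment's start has no outgoing ε-edge, so its closure is just itself (size 1).
  abbb → same as the first factor's closure: C = 1
  (abbb)* → new start has ε-edges to the inner start and to the new accept, so C = 2 + 1 = 3
  a|(abbb)* → C = 1 (new start) + (1 + 3) + 1 (new accept, since some branch ε-reaches its own accept) = 6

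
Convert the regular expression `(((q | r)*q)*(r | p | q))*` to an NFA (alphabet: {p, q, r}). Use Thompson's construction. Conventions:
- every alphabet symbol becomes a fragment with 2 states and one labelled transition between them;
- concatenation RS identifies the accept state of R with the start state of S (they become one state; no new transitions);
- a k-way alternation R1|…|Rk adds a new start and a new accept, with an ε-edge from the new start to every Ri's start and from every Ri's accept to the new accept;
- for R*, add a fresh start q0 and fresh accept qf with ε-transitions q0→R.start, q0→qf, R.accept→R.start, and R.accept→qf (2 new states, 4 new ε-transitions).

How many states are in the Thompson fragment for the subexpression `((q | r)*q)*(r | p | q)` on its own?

Fragment for `((q | r)*q)*(r | p | q)`:
Each of the 6 symbol leaves contributes a 2-state fragment.
  q | r = 6 states
  (q | r)* = 8 states
  (q | r)*q = 9 states
  ((q | r)*q)* = 11 states
  r | p | q = 8 states
  ((q | r)*q)*(r | p | q) = 18 states

18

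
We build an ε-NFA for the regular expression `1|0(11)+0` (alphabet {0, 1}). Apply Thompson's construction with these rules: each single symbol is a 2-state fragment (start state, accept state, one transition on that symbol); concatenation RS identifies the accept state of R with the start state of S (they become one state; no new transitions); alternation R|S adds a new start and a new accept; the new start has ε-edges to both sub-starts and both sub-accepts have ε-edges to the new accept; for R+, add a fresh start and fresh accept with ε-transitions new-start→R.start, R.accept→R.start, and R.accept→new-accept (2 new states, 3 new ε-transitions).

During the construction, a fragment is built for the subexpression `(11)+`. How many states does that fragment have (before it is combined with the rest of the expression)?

Fragment for `(11)+`:
Each of the 2 symbol leaves contributes a 2-state fragment.
  11 — 3 states
  (11)+ — 5 states

5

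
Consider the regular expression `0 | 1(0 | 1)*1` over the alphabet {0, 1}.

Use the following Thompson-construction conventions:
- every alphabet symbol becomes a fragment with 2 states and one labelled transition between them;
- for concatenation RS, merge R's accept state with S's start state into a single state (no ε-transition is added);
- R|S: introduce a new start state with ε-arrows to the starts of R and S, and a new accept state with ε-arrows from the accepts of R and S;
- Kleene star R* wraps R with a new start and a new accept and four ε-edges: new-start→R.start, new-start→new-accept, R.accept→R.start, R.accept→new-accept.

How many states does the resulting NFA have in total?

Building bottom-up:
Each of the 5 symbol leaves contributes a 2-state fragment.
  0 | 1 — 6 states
  (0 | 1)* — 8 states
  1(0 | 1)*1 — 10 states
  0 | 1(0 | 1)*1 — 14 states

14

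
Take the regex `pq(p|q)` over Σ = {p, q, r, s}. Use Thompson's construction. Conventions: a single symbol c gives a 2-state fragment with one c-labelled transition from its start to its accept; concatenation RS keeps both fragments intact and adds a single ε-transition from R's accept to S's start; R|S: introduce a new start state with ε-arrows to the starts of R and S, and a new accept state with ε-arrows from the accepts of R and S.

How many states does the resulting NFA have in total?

10

Per subexpression:
Each of the 4 symbol leaves contributes a 2-state fragment.
  p|q — 6 states
  pq(p|q) — 10 states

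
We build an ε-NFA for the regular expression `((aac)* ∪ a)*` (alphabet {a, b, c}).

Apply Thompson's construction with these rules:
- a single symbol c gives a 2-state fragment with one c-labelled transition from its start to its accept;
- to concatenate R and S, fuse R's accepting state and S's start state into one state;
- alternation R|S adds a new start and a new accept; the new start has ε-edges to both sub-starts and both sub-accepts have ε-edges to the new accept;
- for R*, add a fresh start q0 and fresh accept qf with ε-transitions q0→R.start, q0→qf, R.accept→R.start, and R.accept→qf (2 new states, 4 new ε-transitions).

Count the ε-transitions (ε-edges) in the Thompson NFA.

12

By structural recursion:
Each of the 4 symbol leaves contributes 0 ε-transitions.
  aac : 0 ε-transitions
  (aac)* : 4 ε-transitions
  (aac)* ∪ a : 8 ε-transitions
  ((aac)* ∪ a)* : 12 ε-transitions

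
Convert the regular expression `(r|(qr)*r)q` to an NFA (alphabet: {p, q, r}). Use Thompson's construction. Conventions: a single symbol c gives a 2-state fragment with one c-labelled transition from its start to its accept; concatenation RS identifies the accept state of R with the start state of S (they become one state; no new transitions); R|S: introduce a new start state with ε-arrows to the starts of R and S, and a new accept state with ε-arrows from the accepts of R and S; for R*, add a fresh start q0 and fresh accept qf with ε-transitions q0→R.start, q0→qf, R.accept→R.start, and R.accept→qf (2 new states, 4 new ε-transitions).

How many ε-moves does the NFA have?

Recursing over subexpressions:
Each of the 5 symbol leaves contributes 0 ε-transitions.
  qr = 0 ε-transitions
  (qr)* = 4 ε-transitions
  (qr)*r = 4 ε-transitions
  r|(qr)*r = 8 ε-transitions
  (r|(qr)*r)q = 8 ε-transitions

8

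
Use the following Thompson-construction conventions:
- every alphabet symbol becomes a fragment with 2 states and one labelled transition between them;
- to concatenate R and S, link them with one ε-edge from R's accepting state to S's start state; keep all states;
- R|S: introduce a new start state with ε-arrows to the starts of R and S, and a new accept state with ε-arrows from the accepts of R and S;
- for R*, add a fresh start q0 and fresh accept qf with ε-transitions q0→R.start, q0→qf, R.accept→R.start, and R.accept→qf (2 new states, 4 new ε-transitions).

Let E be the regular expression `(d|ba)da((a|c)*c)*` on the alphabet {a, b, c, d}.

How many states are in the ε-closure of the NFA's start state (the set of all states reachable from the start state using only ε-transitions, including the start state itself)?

Compute the ε-closure size of each fragment's start state recursively; a symbol fragment's start has no outgoing ε-edge, so its closure is just itself (size 1).
  ba : same as the first factor's closure: |ε-closure| = 1
  d|ba : new start ε-reaches every alternative's start; none of them accept ε, so the new accept is not reached: |ε-closure| = 1 + 1 + 1 = 3
  a|c : new start ε-reaches every alternative's start; none of them accept ε, so the new accept is not reached: |ε-closure| = 1 + 1 + 1 = 3
  (a|c)* : |ε-closure| = 1 (new start) + 3 (body) + 1 (new accept) = 5
  (a|c)*c : the left operand accepts ε, so the closure extends into the next operand (via the concat ε-link); |ε-closure| = 5 + 1 = 6
  ((a|c)*c)* : new start has ε-edges to the inner start and to the new accept, so |ε-closure| = 2 + 6 = 8
  (d|ba)da((a|c)*c)* : same as the first factor's closure: |ε-closure| = 3

3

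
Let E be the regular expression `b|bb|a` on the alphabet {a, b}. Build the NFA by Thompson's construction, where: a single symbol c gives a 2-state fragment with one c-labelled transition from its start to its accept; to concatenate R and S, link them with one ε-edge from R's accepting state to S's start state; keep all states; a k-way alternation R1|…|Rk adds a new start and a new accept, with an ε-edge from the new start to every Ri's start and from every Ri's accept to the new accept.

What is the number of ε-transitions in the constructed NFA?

Building bottom-up:
Each of the 4 symbol leaves contributes 0 ε-transitions.
  bb → 1 ε-transition
  b|bb|a → 7 ε-transitions

7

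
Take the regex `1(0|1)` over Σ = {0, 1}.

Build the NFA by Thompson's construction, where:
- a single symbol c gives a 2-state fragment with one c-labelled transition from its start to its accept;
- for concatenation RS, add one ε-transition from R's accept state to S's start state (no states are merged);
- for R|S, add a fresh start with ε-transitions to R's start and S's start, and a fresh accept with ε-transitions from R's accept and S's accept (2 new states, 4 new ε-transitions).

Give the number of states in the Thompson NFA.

8

Recursing over subexpressions:
Each of the 3 symbol leaves contributes a 2-state fragment.
  0|1 = 6 states
  1(0|1) = 8 states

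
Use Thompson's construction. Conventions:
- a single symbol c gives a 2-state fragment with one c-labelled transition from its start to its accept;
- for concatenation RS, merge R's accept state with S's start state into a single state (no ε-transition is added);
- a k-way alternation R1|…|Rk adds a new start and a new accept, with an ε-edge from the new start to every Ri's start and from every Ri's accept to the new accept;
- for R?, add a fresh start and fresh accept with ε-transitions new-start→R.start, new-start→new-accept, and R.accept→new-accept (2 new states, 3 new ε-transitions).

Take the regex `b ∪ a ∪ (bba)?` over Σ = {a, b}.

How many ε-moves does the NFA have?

Building bottom-up:
Each of the 5 symbol leaves contributes 0 ε-transitions.
  bba → 0 ε-transitions
  (bba)? → 3 ε-transitions
  b ∪ a ∪ (bba)? → 9 ε-transitions

9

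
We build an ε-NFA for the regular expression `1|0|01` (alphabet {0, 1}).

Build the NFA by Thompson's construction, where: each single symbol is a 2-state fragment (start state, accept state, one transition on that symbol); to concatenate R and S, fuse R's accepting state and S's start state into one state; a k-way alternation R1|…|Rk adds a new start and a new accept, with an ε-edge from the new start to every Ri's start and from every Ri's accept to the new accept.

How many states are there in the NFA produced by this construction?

By structural recursion:
Each of the 4 symbol leaves contributes a 2-state fragment.
  01 — 3 states
  1|0|01 — 9 states

9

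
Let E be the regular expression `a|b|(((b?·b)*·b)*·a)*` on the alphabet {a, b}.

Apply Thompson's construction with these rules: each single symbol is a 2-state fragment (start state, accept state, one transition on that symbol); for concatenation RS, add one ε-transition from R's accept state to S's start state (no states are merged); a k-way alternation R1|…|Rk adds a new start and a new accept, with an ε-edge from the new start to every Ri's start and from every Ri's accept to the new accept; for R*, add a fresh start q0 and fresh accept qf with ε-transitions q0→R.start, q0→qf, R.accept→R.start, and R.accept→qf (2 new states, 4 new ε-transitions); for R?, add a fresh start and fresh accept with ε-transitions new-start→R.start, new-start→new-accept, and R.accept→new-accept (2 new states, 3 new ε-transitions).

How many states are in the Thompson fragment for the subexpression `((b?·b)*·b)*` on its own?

12

Fragment for `((b?·b)*·b)*`:
Each of the 3 symbol leaves contributes a 2-state fragment.
  b? = 4 states
  b?·b = 6 states
  (b?·b)* = 8 states
  (b?·b)*·b = 10 states
  ((b?·b)*·b)* = 12 states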